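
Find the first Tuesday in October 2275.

October 1, 2275 is a Friday.
The first Tuesday is therefore October 5 (4 days later).

October 5, 2275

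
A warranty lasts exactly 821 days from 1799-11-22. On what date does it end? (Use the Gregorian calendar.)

February 21, 1802

+365 (one year) → Nov 22, 1800 (456 left).
+365 (one year) → Nov 22, 1801 (91 left).
Nov has 30 days: +9 → Dec 1, 1801 (82 left).
Dec has 31 days: +31 → Jan 1, 1802 (51 left).
Jan has 31 days: +31 → Feb 1, 1802 (20 left).
+20 → Feb 21, 1802.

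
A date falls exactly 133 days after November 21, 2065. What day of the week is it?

First find the weekday of Nov 21, 2065. Doomsday rule: the anchor day for the 2000s is Tuesday. For year 65: 65÷12 = 5 r 5, and 5÷4 = 1, so 5+5+1 = 11.
Tuesday + 11 ≡ Saturday — that's 2065's doomsday.
In November the doomsday date is Nov 7.
Nov 21 is 14 days after Nov 7; 14 mod 7 = 0, so Saturday + 0 = Saturday.
133 mod 7 = 0, so 133 days after a Saturday is Saturday + 0 = Saturday.

Saturday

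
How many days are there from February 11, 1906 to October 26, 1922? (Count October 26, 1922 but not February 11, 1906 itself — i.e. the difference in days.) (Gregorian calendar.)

Feb 11, 1906 → Feb 11, 1907: 365 days.
Feb 11, 1907 → Feb 11, 1908: 365 days.
Feb 11, 1908 → Feb 11, 1909: 366 days (Feb 29, 1908 is in that span).
Feb 11, 1909 → Feb 11, 1910: 365 days.
Feb 11, 1910 → Feb 11, 1911: 365 days.
Feb 11, 1911 → Feb 11, 1912: 365 days.
Feb 11, 1912 → Feb 11, 1913: 366 days (Feb 29, 1912 is in that span).
Feb 11, 1913 → Feb 11, 1914: 365 days.
Feb 11, 1914 → Feb 11, 1915: 365 days.
Feb 11, 1915 → Feb 11, 1916: 365 days.
Feb 11, 1916 → Feb 11, 1917: 366 days (Feb 29, 1916 is in that span).
Feb 11, 1917 → Feb 11, 1918: 365 days.
Feb 11, 1918 → Feb 11, 1919: 365 days.
Feb 11, 1919 → Feb 11, 1920: 365 days.
Feb 11, 1920 → Feb 11, 1921: 366 days (Feb 29, 1920 is in that span).
Feb 11, 1921 → Feb 11, 1922: 365 days.
Feb 11, 1922 → Mar 11, 1922: 28 days (February has 28).
Mar 11, 1922 → Apr 11, 1922: 31 days (March has 31).
Apr 11, 1922 → May 11, 1922: 30 days (April has 30).
May 11, 1922 → Jun 11, 1922: 31 days (May has 31).
Jun 11, 1922 → Jul 11, 1922: 30 days (June has 30).
Jul 11, 1922 → Aug 11, 1922: 31 days (July has 31).
Aug 11, 1922 → Sep 11, 1922: 31 days (August has 31).
Sep 11, 1922 → Oct 11, 1922: 30 days (September has 30).
Oct 11, 1922 → Oct 26, 1922: 15 days.
Total: 6101 days.

6101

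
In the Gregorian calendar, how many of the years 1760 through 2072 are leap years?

77

Multiples of 4 in [1760,2072]: 79.
Of those, multiples of 100: 3 (not leap unless ÷400).
Multiples of 400: 1.
Leap years = 79 − 3 + 1 = 77.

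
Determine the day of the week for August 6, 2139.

Doomsday rule: the anchor day for the 2100s is Sunday. For year 39: 39÷12 = 3 r 3, and 3÷4 = 0, so 3+3+0 = 6.
Sunday + 6 ≡ Saturday — that's 2139's doomsday.
In August the doomsday date is Aug 8.
Aug 6 is 2 days before Aug 8; 2 mod 7 = 2, so Saturday − 2 = Thursday.

Thursday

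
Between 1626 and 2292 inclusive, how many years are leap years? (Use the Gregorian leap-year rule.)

Multiples of 4 in [1626,2292]: 167.
Of those, multiples of 100: 6 (not leap unless ÷400).
Multiples of 400: 1.
Leap years = 167 − 6 + 1 = 162.

162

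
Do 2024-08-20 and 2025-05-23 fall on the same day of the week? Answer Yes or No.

From Aug 20, 2024 to May 23, 2025 is 276 days.
276 mod 7 = 3, so they are different weekdays.
(Aug 20, 2024 is a Tuesday; May 23, 2025 is a Friday.)

No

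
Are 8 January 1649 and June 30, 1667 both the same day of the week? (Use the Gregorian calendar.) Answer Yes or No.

From Jan 8, 1649 to Jun 30, 1667 is 6747 days.
6747 mod 7 = 6, so they are different weekdays.
(Jan 8, 1649 is a Friday; Jun 30, 1667 is a Thursday.)

No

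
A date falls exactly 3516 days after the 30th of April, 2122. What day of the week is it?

Saturday

Apr 30, 2122 is a Thursday.
3516 mod 7 = 2, so 3516 days after a Thursday is Thursday + 2 = Saturday.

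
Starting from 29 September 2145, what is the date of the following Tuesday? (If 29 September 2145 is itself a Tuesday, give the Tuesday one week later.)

October 5, 2145

Sep 29, 2145 is a Wednesday.
From Wednesday to the next Tuesday is 6 days.
Sep 29, 2145 + 6 = Oct 5, 2145.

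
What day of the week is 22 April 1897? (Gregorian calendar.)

Doomsday rule: the anchor day for the 1800s is Friday. For year 97: 97÷12 = 8 r 1, and 1÷4 = 0, so 8+1+0 = 9.
Friday + 9 ≡ Sunday — that's 1897's doomsday.
In April the doomsday date is Apr 4.
Apr 22 is 18 days after Apr 4; 18 mod 7 = 4, so Sunday + 4 = Thursday.

Thursday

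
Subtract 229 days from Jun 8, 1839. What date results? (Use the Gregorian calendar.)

October 22, 1838

−8 → May 31, 1839 (end of May, 31 days; 221 left).
−31 → Apr 30, 1839 (end of Apr, 30 days; 190 left).
−30 → Mar 31, 1839 (end of Mar, 31 days; 160 left).
−31 → Feb 28, 1839 (end of Feb, 28 days; 129 left).
−28 → Jan 31, 1839 (end of Jan, 31 days; 101 left).
−31 → Dec 31, 1838 (end of Dec, 31 days; 70 left).
−31 → Nov 30, 1838 (end of Nov, 30 days; 39 left).
−30 → Oct 31, 1838 (end of Oct, 31 days; 9 left).
−9 → Oct 22, 1838.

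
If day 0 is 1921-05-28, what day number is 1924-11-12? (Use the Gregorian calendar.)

1264

May 28, 1921 → May 28, 1922: 365 days.
May 28, 1922 → May 28, 1923: 365 days.
May 28, 1923 → May 28, 1924: 366 days (Feb 29, 1924 is in that span).
May 28, 1924 → Jun 28, 1924: 31 days (May has 31).
Jun 28, 1924 → Jul 28, 1924: 30 days (June has 30).
Jul 28, 1924 → Aug 28, 1924: 31 days (July has 31).
Aug 28, 1924 → Sep 28, 1924: 31 days (August has 31).
Sep 28, 1924 → Oct 28, 1924: 30 days (September has 30).
Oct 28, 1924 → Nov 12, 1924: 15 days.
Total: 1264 days.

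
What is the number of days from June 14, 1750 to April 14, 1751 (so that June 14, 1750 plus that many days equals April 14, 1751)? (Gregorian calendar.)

Jun 14, 1750 → Jul 14, 1750: 30 days (June has 30).
Jul 14, 1750 → Aug 14, 1750: 31 days (July has 31).
Aug 14, 1750 → Sep 14, 1750: 31 days (August has 31).
Sep 14, 1750 → Oct 14, 1750: 30 days (September has 30).
Oct 14, 1750 → Nov 14, 1750: 31 days (October has 31).
Nov 14, 1750 → Dec 14, 1750: 30 days (November has 30).
Dec 14, 1750 → Jan 14, 1751: 31 days (December has 31).
Jan 14, 1751 → Feb 14, 1751: 31 days (January has 31).
Feb 14, 1751 → Mar 14, 1751: 28 days (February has 28).
Mar 14, 1751 → Apr 14, 1751: 31 days.
Total: 304 days.

304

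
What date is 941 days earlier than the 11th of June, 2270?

−365 (one year) → Jun 11, 2269 (576 left).
−365 (one year) → Jun 11, 2268 (211 left).
−11 → May 31, 2268 (end of May, 31 days; 200 left).
−31 → Apr 30, 2268 (end of Apr, 30 days; 169 left).
−30 → Mar 31, 2268 (end of Mar, 31 days; 139 left).
−31 → Feb 29, 2268 (end of Feb, 29 days; 108 left).
−29 → Jan 31, 2268 (end of Jan, 31 days; 79 left).
−31 → Dec 31, 2267 (end of Dec, 31 days; 48 left).
−31 → Nov 30, 2267 (end of Nov, 30 days; 17 left).
−17 → Nov 13, 2267.

November 13, 2267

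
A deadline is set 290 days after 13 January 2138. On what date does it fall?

October 30, 2138

Jan has 31 days: +19 → Feb 1, 2138 (271 left).
Feb has 28 days: +28 → Mar 1, 2138 (243 left).
Mar has 31 days: +31 → Apr 1, 2138 (212 left).
Apr has 30 days: +30 → May 1, 2138 (182 left).
May has 31 days: +31 → Jun 1, 2138 (151 left).
Jun has 30 days: +30 → Jul 1, 2138 (121 left).
Jul has 31 days: +31 → Aug 1, 2138 (90 left).
Aug has 31 days: +31 → Sep 1, 2138 (59 left).
Sep has 30 days: +30 → Oct 1, 2138 (29 left).
+29 → Oct 30, 2138.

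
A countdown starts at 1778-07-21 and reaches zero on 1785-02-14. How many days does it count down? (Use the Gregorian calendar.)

Jul 21, 1778 → Jul 21, 1779: 365 days.
Jul 21, 1779 → Jul 21, 1780: 366 days (Feb 29, 1780 is in that span).
Jul 21, 1780 → Jul 21, 1781: 365 days.
Jul 21, 1781 → Jul 21, 1782: 365 days.
Jul 21, 1782 → Jul 21, 1783: 365 days.
Jul 21, 1783 → Jul 21, 1784: 366 days (Feb 29, 1784 is in that span).
Jul 21, 1784 → Aug 21, 1784: 31 days (July has 31).
Aug 21, 1784 → Sep 21, 1784: 31 days (August has 31).
Sep 21, 1784 → Oct 21, 1784: 30 days (September has 30).
Oct 21, 1784 → Nov 21, 1784: 31 days (October has 31).
Nov 21, 1784 → Dec 21, 1784: 30 days (November has 30).
Dec 21, 1784 → Jan 21, 1785: 31 days (December has 31).
Jan 21, 1785 → Feb 14, 1785: 24 days.
Total: 2400 days.

2400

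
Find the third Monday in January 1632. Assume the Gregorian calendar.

January 19, 1632

January 1, 1632 is a Thursday.
The first Monday is therefore January 5 (4 days later).
The third Monday is 5 + 2×7 = January 19.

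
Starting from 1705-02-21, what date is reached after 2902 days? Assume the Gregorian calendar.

+365 (one year) → Feb 21, 1706 (2537 left).
+365 (one year) → Feb 21, 1707 (2172 left).
+365 (one year) → Feb 21, 1708 (1807 left).
+366 (one year; includes Feb 29, 1708) → Feb 21, 1709 (1441 left).
+365 (one year) → Feb 21, 1710 (1076 left).
+365 (one year) → Feb 21, 1711 (711 left).
+365 (one year) → Feb 21, 1712 (346 left).
Feb has 29 days: +9 → Mar 1, 1712 (337 left).
Mar has 31 days: +31 → Apr 1, 1712 (306 left).
Apr has 30 days: +30 → May 1, 1712 (276 left).
May has 31 days: +31 → Jun 1, 1712 (245 left).
Jun has 30 days: +30 → Jul 1, 1712 (215 left).
Jul has 31 days: +31 → Aug 1, 1712 (184 left).
Aug has 31 days: +31 → Sep 1, 1712 (153 left).
Sep has 30 days: +30 → Oct 1, 1712 (123 left).
Oct has 31 days: +31 → Nov 1, 1712 (92 left).
Nov has 30 days: +30 → Dec 1, 1712 (62 left).
Dec has 31 days: +31 → Jan 1, 1713 (31 left).
Jan has 31 days: +31 → Feb 1, 1713 (0 left).

February 1, 1713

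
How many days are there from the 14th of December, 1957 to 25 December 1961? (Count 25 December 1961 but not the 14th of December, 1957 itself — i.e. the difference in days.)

1472

Dec 14, 1957 → Dec 14, 1958: 365 days.
Dec 14, 1958 → Dec 14, 1959: 365 days.
Dec 14, 1959 → Dec 14, 1960: 366 days (Feb 29, 1960 is in that span).
Dec 14, 1960 → Jan 14, 1961: 31 days (December has 31).
Jan 14, 1961 → Feb 14, 1961: 31 days (January has 31).
Feb 14, 1961 → Mar 14, 1961: 28 days (February has 28).
Mar 14, 1961 → Apr 14, 1961: 31 days (March has 31).
Apr 14, 1961 → May 14, 1961: 30 days (April has 30).
May 14, 1961 → Jun 14, 1961: 31 days (May has 31).
Jun 14, 1961 → Jul 14, 1961: 30 days (June has 30).
Jul 14, 1961 → Aug 14, 1961: 31 days (July has 31).
Aug 14, 1961 → Sep 14, 1961: 31 days (August has 31).
Sep 14, 1961 → Oct 14, 1961: 30 days (September has 30).
Oct 14, 1961 → Nov 14, 1961: 31 days (October has 31).
Nov 14, 1961 → Dec 14, 1961: 30 days (November has 30).
Dec 14, 1961 → Dec 25, 1961: 11 days.
Total: 1472 days.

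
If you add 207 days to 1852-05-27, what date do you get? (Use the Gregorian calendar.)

May has 31 days: +5 → Jun 1, 1852 (202 left).
Jun has 30 days: +30 → Jul 1, 1852 (172 left).
Jul has 31 days: +31 → Aug 1, 1852 (141 left).
Aug has 31 days: +31 → Sep 1, 1852 (110 left).
Sep has 30 days: +30 → Oct 1, 1852 (80 left).
Oct has 31 days: +31 → Nov 1, 1852 (49 left).
Nov has 30 days: +30 → Dec 1, 1852 (19 left).
+19 → Dec 20, 1852.

December 20, 1852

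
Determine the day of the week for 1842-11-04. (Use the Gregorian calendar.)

Doomsday rule: the anchor day for the 1800s is Friday. For year 42: 42÷12 = 3 r 6, and 6÷4 = 1, so 3+6+1 = 10.
Friday + 10 ≡ Monday — that's 1842's doomsday.
In November the doomsday date is Nov 7.
Nov 4 is 3 days before Nov 7; 3 mod 7 = 3, so Monday − 3 = Friday.

Friday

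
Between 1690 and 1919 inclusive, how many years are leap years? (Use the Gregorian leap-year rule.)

54

Multiples of 4 in [1690,1919]: 57.
Of those, multiples of 100: 3 (not leap unless ÷400).
Multiples of 400: 0.
Leap years = 57 − 3 + 0 = 54.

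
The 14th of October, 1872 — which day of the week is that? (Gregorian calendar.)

Doomsday rule: the anchor day for the 1800s is Friday. For year 72: 72÷12 = 6 r 0, and 0÷4 = 0, so 6+0+0 = 6.
Friday + 6 ≡ Thursday — that's 1872's doomsday.
In October the doomsday date is Oct 10.
Oct 14 is 4 days after Oct 10; 4 mod 7 = 4, so Thursday + 4 = Monday.

Monday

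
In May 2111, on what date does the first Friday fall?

May 1, 2111

May 1, 2111 is a Friday.
The first Friday is therefore May 1 (same day).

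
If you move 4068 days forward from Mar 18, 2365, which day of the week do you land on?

Mar 18, 2365 is a Thursday.
4068 mod 7 = 1, so 4068 days after a Thursday is Thursday + 1 = Friday.

Friday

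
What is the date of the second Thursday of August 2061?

August 11, 2061

August 1, 2061 is a Monday.
The first Thursday is therefore August 4 (3 days later).
The second Thursday is 4 + 1×7 = August 11.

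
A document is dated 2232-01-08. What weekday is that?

Sunday

Doomsday rule: the anchor day for the 2200s is Friday. For year 32: 32÷12 = 2 r 8, and 8÷4 = 2, so 2+8+2 = 12.
Friday + 12 ≡ Wednesday — that's 2232's doomsday.
In January the doomsday date is Jan 4 (2232 is a leap year (divisible by 4)).
Jan 8 is 4 days after Jan 4; 4 mod 7 = 4, so Wednesday + 4 = Sunday.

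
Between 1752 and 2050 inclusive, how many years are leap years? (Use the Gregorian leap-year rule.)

Multiples of 4 in [1752,2050]: 75.
Of those, multiples of 100: 3 (not leap unless ÷400).
Multiples of 400: 1.
Leap years = 75 − 3 + 1 = 73.

73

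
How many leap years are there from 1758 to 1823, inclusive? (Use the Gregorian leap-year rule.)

Multiples of 4 in [1758,1823]: 16.
Of those, multiples of 100: 1 (not leap unless ÷400).
Multiples of 400: 0.
Leap years = 16 − 1 + 0 = 15.

15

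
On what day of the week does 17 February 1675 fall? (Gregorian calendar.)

Sunday

Doomsday rule: the anchor day for the 1600s is Tuesday. For year 75: 75÷12 = 6 r 3, and 3÷4 = 0, so 6+3+0 = 9.
Tuesday + 9 ≡ Thursday — that's 1675's doomsday.
In February the doomsday date is Feb 28 (1675 is not a leap year).
Feb 17 is 11 days before Feb 28; 11 mod 7 = 4, so Thursday − 4 = Sunday.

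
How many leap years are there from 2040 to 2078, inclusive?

10

Multiples of 4 in [2040,2078]: 10.
Of those, multiples of 100: 0 (not leap unless ÷400).
Multiples of 400: 0.
Leap years = 10 − 0 + 0 = 10.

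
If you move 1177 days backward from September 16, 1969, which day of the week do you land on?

First find the weekday of Sep 16, 1969. Doomsday rule: the anchor day for the 1900s is Wednesday. For year 69: 69÷12 = 5 r 9, and 9÷4 = 2, so 5+9+2 = 16.
Wednesday + 16 ≡ Friday — that's 1969's doomsday.
In September the doomsday date is Sep 5.
Sep 16 is 11 days after Sep 5; 11 mod 7 = 4, so Friday + 4 = Tuesday.
1177 mod 7 = 1, so 1177 days before a Tuesday is Tuesday − 1 = Monday.

Monday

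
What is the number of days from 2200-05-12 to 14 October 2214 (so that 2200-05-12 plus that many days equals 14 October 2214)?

5268

May 12, 2200 → May 12, 2201: 365 days.
May 12, 2201 → May 12, 2202: 365 days.
May 12, 2202 → May 12, 2203: 365 days.
May 12, 2203 → May 12, 2204: 366 days (Feb 29, 2204 is in that span).
May 12, 2204 → May 12, 2205: 365 days.
May 12, 2205 → May 12, 2206: 365 days.
May 12, 2206 → May 12, 2207: 365 days.
May 12, 2207 → May 12, 2208: 366 days (Feb 29, 2208 is in that span).
May 12, 2208 → May 12, 2209: 365 days.
May 12, 2209 → May 12, 2210: 365 days.
May 12, 2210 → May 12, 2211: 365 days.
May 12, 2211 → May 12, 2212: 366 days (Feb 29, 2212 is in that span).
May 12, 2212 → May 12, 2213: 365 days.
May 12, 2213 → May 12, 2214: 365 days.
May 12, 2214 → Jun 12, 2214: 31 days (May has 31).
Jun 12, 2214 → Jul 12, 2214: 30 days (June has 30).
Jul 12, 2214 → Aug 12, 2214: 31 days (July has 31).
Aug 12, 2214 → Sep 12, 2214: 31 days (August has 31).
Sep 12, 2214 → Oct 12, 2214: 30 days (September has 30).
Oct 12, 2214 → Oct 14, 2214: 2 days.
Total: 5268 days.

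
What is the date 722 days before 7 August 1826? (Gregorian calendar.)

−365 (one year) → Aug 7, 1825 (357 left).
−7 → Jul 31, 1825 (end of Jul, 31 days; 350 left).
−31 → Jun 30, 1825 (end of Jun, 30 days; 319 left).
−30 → May 31, 1825 (end of May, 31 days; 289 left).
−31 → Apr 30, 1825 (end of Apr, 30 days; 258 left).
−30 → Mar 31, 1825 (end of Mar, 31 days; 228 left).
−31 → Feb 28, 1825 (end of Feb, 28 days; 197 left).
−28 → Jan 31, 1825 (end of Jan, 31 days; 169 left).
−31 → Dec 31, 1824 (end of Dec, 31 days; 138 left).
−31 → Nov 30, 1824 (end of Nov, 30 days; 107 left).
−30 → Oct 31, 1824 (end of Oct, 31 days; 77 left).
−31 → Sep 30, 1824 (end of Sep, 30 days; 46 left).
−30 → Aug 31, 1824 (end of Aug, 31 days; 16 left).
−16 → Aug 15, 1824.

August 15, 1824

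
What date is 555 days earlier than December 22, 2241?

−365 (one year) → Dec 22, 2240 (190 left).
−22 → Nov 30, 2240 (end of Nov, 30 days; 168 left).
−30 → Oct 31, 2240 (end of Oct, 31 days; 138 left).
−31 → Sep 30, 2240 (end of Sep, 30 days; 107 left).
−30 → Aug 31, 2240 (end of Aug, 31 days; 77 left).
−31 → Jul 31, 2240 (end of Jul, 31 days; 46 left).
−31 → Jun 30, 2240 (end of Jun, 30 days; 15 left).
−15 → Jun 15, 2240.

June 15, 2240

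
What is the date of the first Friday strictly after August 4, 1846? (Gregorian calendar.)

August 7, 1846

Aug 4, 1846 is a Tuesday.
From Tuesday to the next Friday is 3 days.
Aug 4, 1846 + 3 = Aug 7, 1846.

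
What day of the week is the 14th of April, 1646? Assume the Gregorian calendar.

Saturday

Doomsday rule: the anchor day for the 1600s is Tuesday. For year 46: 46÷12 = 3 r 10, and 10÷4 = 2, so 3+10+2 = 15.
Tuesday + 15 ≡ Wednesday — that's 1646's doomsday.
In April the doomsday date is Apr 4.
Apr 14 is 10 days after Apr 4; 10 mod 7 = 3, so Wednesday + 3 = Saturday.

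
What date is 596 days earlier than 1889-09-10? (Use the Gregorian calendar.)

−365 (one year) → Sep 10, 1888 (231 left).
−10 → Aug 31, 1888 (end of Aug, 31 days; 221 left).
−31 → Jul 31, 1888 (end of Jul, 31 days; 190 left).
−31 → Jun 30, 1888 (end of Jun, 30 days; 159 left).
−30 → May 31, 1888 (end of May, 31 days; 129 left).
−31 → Apr 30, 1888 (end of Apr, 30 days; 98 left).
−30 → Mar 31, 1888 (end of Mar, 31 days; 68 left).
−31 → Feb 29, 1888 (end of Feb, 29 days; 37 left).
−29 → Jan 31, 1888 (end of Jan, 31 days; 8 left).
−8 → Jan 23, 1888.

January 23, 1888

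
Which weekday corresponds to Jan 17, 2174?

Doomsday rule: the anchor day for the 2100s is Sunday. For year 74: 74÷12 = 6 r 2, and 2÷4 = 0, so 6+2+0 = 8.
Sunday + 8 ≡ Monday — that's 2174's doomsday.
In January the doomsday date is Jan 3 (2174 is not a leap year).
Jan 17 is 14 days after Jan 3; 14 mod 7 = 0, so Monday + 0 = Monday.

Monday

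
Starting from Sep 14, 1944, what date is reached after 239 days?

May 11, 1945

Sep has 30 days: +17 → Oct 1, 1944 (222 left).
Oct has 31 days: +31 → Nov 1, 1944 (191 left).
Nov has 30 days: +30 → Dec 1, 1944 (161 left).
Dec has 31 days: +31 → Jan 1, 1945 (130 left).
Jan has 31 days: +31 → Feb 1, 1945 (99 left).
Feb has 28 days: +28 → Mar 1, 1945 (71 left).
Mar has 31 days: +31 → Apr 1, 1945 (40 left).
Apr has 30 days: +30 → May 1, 1945 (10 left).
+10 → May 11, 1945.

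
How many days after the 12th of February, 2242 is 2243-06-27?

500

Feb 12, 2242 → Feb 12, 2243: 365 days.
Feb 12, 2243 → Mar 12, 2243: 28 days (February has 28).
Mar 12, 2243 → Apr 12, 2243: 31 days (March has 31).
Apr 12, 2243 → May 12, 2243: 30 days (April has 30).
May 12, 2243 → Jun 12, 2243: 31 days (May has 31).
Jun 12, 2243 → Jun 27, 2243: 15 days.
Total: 500 days.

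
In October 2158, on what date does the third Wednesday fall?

October 1, 2158 is a Sunday.
The first Wednesday is therefore October 4 (3 days later).
The third Wednesday is 4 + 2×7 = October 18.

October 18, 2158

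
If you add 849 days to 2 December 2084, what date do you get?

March 31, 2087

+365 (one year) → Dec 2, 2085 (484 left).
+365 (one year) → Dec 2, 2086 (119 left).
Dec has 31 days: +30 → Jan 1, 2087 (89 left).
Jan has 31 days: +31 → Feb 1, 2087 (58 left).
Feb has 28 days: +28 → Mar 1, 2087 (30 left).
+30 → Mar 31, 2087.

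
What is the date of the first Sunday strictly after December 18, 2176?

Dec 18, 2176 is a Wednesday.
From Wednesday to the next Sunday is 4 days.
Dec 18, 2176 + 4 = Dec 22, 2176.

December 22, 2176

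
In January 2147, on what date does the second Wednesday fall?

January 11, 2147

January 1, 2147 is a Sunday.
The first Wednesday is therefore January 4 (3 days later).
The second Wednesday is 4 + 1×7 = January 11.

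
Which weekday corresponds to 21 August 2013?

Wednesday

Doomsday rule: the anchor day for the 2000s is Tuesday. For year 13: 13÷12 = 1 r 1, and 1÷4 = 0, so 1+1+0 = 2.
Tuesday + 2 ≡ Thursday — that's 2013's doomsday.
In August the doomsday date is Aug 8.
Aug 21 is 13 days after Aug 8; 13 mod 7 = 6, so Thursday + 6 = Wednesday.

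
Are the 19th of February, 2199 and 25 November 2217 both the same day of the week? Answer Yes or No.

From Feb 19, 2199 to Nov 25, 2217 is 6853 days.
6853 mod 7 = 0, so they are the same weekday.
(Feb 19, 2199 is a Tuesday; Nov 25, 2217 is a Tuesday.)

Yes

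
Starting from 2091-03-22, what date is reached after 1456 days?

+366 (one year; includes Feb 29, 2092) → Mar 22, 2092 (1090 left).
+365 (one year) → Mar 22, 2093 (725 left).
+365 (one year) → Mar 22, 2094 (360 left).
Mar has 31 days: +10 → Apr 1, 2094 (350 left).
Apr has 30 days: +30 → May 1, 2094 (320 left).
May has 31 days: +31 → Jun 1, 2094 (289 left).
Jun has 30 days: +30 → Jul 1, 2094 (259 left).
Jul has 31 days: +31 → Aug 1, 2094 (228 left).
Aug has 31 days: +31 → Sep 1, 2094 (197 left).
Sep has 30 days: +30 → Oct 1, 2094 (167 left).
Oct has 31 days: +31 → Nov 1, 2094 (136 left).
Nov has 30 days: +30 → Dec 1, 2094 (106 left).
Dec has 31 days: +31 → Jan 1, 2095 (75 left).
Jan has 31 days: +31 → Feb 1, 2095 (44 left).
Feb has 28 days: +28 → Mar 1, 2095 (16 left).
+16 → Mar 17, 2095.

March 17, 2095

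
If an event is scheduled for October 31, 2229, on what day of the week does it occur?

Saturday

January 1, 2229 is a Thursday.
Jan 1, 2229 → Feb 1, 2229: 31 days (January has 31).
Feb 1, 2229 → Mar 1, 2229: 28 days (February has 28).
Mar 1, 2229 → Apr 1, 2229: 31 days (March has 31).
Apr 1, 2229 → May 1, 2229: 30 days (April has 30).
May 1, 2229 → Jun 1, 2229: 31 days (May has 31).
Jun 1, 2229 → Jul 1, 2229: 30 days (June has 30).
Jul 1, 2229 → Aug 1, 2229: 31 days (July has 31).
Aug 1, 2229 → Sep 1, 2229: 31 days (August has 31).
Sep 1, 2229 → Oct 1, 2229: 30 days (September has 30).
Oct 1, 2229 → Oct 31, 2229: 30 days.
Total: 303 days.
303 mod 7 = 2, so Thursday + 2 = Saturday.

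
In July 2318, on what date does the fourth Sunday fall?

July 28, 2318

July 1, 2318 is a Monday.
The first Sunday is therefore July 7 (6 days later).
The fourth Sunday is 7 + 3×7 = July 28.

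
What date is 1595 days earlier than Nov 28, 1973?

July 17, 1969

−365 (one year) → Nov 28, 1972 (1230 left).
−366 (one year; includes Feb 29, 1972) → Nov 28, 1971 (864 left).
−365 (one year) → Nov 28, 1970 (499 left).
−365 (one year) → Nov 28, 1969 (134 left).
−28 → Oct 31, 1969 (end of Oct, 31 days; 106 left).
−31 → Sep 30, 1969 (end of Sep, 30 days; 75 left).
−30 → Aug 31, 1969 (end of Aug, 31 days; 45 left).
−31 → Jul 31, 1969 (end of Jul, 31 days; 14 left).
−14 → Jul 17, 1969.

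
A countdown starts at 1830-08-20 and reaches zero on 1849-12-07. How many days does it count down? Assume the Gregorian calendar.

7049

Aug 20, 1830 → Aug 20, 1831: 365 days.
Aug 20, 1831 → Aug 20, 1832: 366 days (Feb 29, 1832 is in that span).
Aug 20, 1832 → Aug 20, 1833: 365 days.
Aug 20, 1833 → Aug 20, 1834: 365 days.
Aug 20, 1834 → Aug 20, 1835: 365 days.
Aug 20, 1835 → Aug 20, 1836: 366 days (Feb 29, 1836 is in that span).
Aug 20, 1836 → Aug 20, 1837: 365 days.
Aug 20, 1837 → Aug 20, 1838: 365 days.
Aug 20, 1838 → Aug 20, 1839: 365 days.
Aug 20, 1839 → Aug 20, 1840: 366 days (Feb 29, 1840 is in that span).
Aug 20, 1840 → Aug 20, 1841: 365 days.
Aug 20, 1841 → Aug 20, 1842: 365 days.
Aug 20, 1842 → Aug 20, 1843: 365 days.
Aug 20, 1843 → Aug 20, 1844: 366 days (Feb 29, 1844 is in that span).
Aug 20, 1844 → Aug 20, 1845: 365 days.
Aug 20, 1845 → Aug 20, 1846: 365 days.
Aug 20, 1846 → Aug 20, 1847: 365 days.
Aug 20, 1847 → Aug 20, 1848: 366 days (Feb 29, 1848 is in that span).
Aug 20, 1848 → Aug 20, 1849: 365 days.
Aug 20, 1849 → Sep 20, 1849: 31 days (August has 31).
Sep 20, 1849 → Oct 20, 1849: 30 days (September has 30).
Oct 20, 1849 → Nov 20, 1849: 31 days (October has 31).
Nov 20, 1849 → Dec 7, 1849: 17 days.
Total: 7049 days.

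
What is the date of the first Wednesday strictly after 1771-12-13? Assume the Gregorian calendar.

December 18, 1771

Dec 13, 1771 is a Friday.
From Friday to the next Wednesday is 5 days.
Dec 13, 1771 + 5 = Dec 18, 1771.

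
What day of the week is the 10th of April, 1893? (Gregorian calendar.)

Doomsday rule: the anchor day for the 1800s is Friday. For year 93: 93÷12 = 7 r 9, and 9÷4 = 2, so 7+9+2 = 18.
Friday + 18 ≡ Tuesday — that's 1893's doomsday.
In April the doomsday date is Apr 4.
Apr 10 is 6 days after Apr 4; 6 mod 7 = 6, so Tuesday + 6 = Monday.

Monday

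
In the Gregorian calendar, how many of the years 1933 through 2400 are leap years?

Multiples of 4 in [1933,2400]: 117.
Of those, multiples of 100: 5 (not leap unless ÷400).
Multiples of 400: 2.
Leap years = 117 − 5 + 2 = 114.

114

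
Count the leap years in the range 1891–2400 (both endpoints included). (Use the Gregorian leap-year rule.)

Multiples of 4 in [1891,2400]: 128.
Of those, multiples of 100: 6 (not leap unless ÷400).
Multiples of 400: 2.
Leap years = 128 − 6 + 2 = 124.

124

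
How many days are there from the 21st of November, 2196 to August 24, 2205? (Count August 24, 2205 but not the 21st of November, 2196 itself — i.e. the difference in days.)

3197

Nov 21, 2196 → Nov 21, 2197: 365 days.
Nov 21, 2197 → Nov 21, 2198: 365 days.
Nov 21, 2198 → Nov 21, 2199: 365 days.
Nov 21, 2199 → Nov 21, 2200: 365 days.
Nov 21, 2200 → Nov 21, 2201: 365 days.
Nov 21, 2201 → Nov 21, 2202: 365 days.
Nov 21, 2202 → Nov 21, 2203: 365 days.
Nov 21, 2203 → Nov 21, 2204: 366 days (Feb 29, 2204 is in that span).
Nov 21, 2204 → Dec 21, 2204: 30 days (November has 30).
Dec 21, 2204 → Jan 21, 2205: 31 days (December has 31).
Jan 21, 2205 → Feb 21, 2205: 31 days (January has 31).
Feb 21, 2205 → Mar 21, 2205: 28 days (February has 28).
Mar 21, 2205 → Apr 21, 2205: 31 days (March has 31).
Apr 21, 2205 → May 21, 2205: 30 days (April has 30).
May 21, 2205 → Jun 21, 2205: 31 days (May has 31).
Jun 21, 2205 → Jul 21, 2205: 30 days (June has 30).
Jul 21, 2205 → Aug 21, 2205: 31 days (July has 31).
Aug 21, 2205 → Aug 24, 2205: 3 days.
Total: 3197 days.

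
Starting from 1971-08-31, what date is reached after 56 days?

Aug has 31 days: +1 → Sep 1, 1971 (55 left).
Sep has 30 days: +30 → Oct 1, 1971 (25 left).
+25 → Oct 26, 1971.

October 26, 1971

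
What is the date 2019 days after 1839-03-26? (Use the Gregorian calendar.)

+366 (one year; includes Feb 29, 1840) → Mar 26, 1840 (1653 left).
+365 (one year) → Mar 26, 1841 (1288 left).
+365 (one year) → Mar 26, 1842 (923 left).
+365 (one year) → Mar 26, 1843 (558 left).
+366 (one year; includes Feb 29, 1844) → Mar 26, 1844 (192 left).
Mar has 31 days: +6 → Apr 1, 1844 (186 left).
Apr has 30 days: +30 → May 1, 1844 (156 left).
May has 31 days: +31 → Jun 1, 1844 (125 left).
Jun has 30 days: +30 → Jul 1, 1844 (95 left).
Jul has 31 days: +31 → Aug 1, 1844 (64 left).
Aug has 31 days: +31 → Sep 1, 1844 (33 left).
Sep has 30 days: +30 → Oct 1, 1844 (3 left).
+3 → Oct 4, 1844.

October 4, 1844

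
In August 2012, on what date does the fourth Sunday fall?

August 26, 2012

August 1, 2012 is a Wednesday.
The first Sunday is therefore August 5 (4 days later).
The fourth Sunday is 5 + 3×7 = August 26.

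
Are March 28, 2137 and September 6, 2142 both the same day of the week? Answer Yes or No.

From Mar 28, 2137 to Sep 6, 2142 is 1988 days.
1988 mod 7 = 0, so they are the same weekday.
(Mar 28, 2137 is a Thursday; Sep 6, 2142 is a Thursday.)

Yes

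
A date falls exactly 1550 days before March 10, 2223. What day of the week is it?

Friday

Mar 10, 2223 is a Monday.
1550 mod 7 = 3, so 1550 days before a Monday is Monday − 3 = Friday.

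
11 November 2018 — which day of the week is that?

Doomsday rule: the anchor day for the 2000s is Tuesday. For year 18: 18÷12 = 1 r 6, and 6÷4 = 1, so 1+6+1 = 8.
Tuesday + 8 ≡ Wednesday — that's 2018's doomsday.
In November the doomsday date is Nov 7.
Nov 11 is 4 days after Nov 7; 4 mod 7 = 4, so Wednesday + 4 = Sunday.

Sunday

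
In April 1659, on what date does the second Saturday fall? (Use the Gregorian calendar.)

April 12, 1659

April 1, 1659 is a Tuesday.
The first Saturday is therefore April 5 (4 days later).
The second Saturday is 5 + 1×7 = April 12.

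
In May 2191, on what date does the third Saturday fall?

May 1, 2191 is a Sunday.
The first Saturday is therefore May 7 (6 days later).
The third Saturday is 7 + 2×7 = May 21.

May 21, 2191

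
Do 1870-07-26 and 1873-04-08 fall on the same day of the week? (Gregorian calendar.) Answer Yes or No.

Yes

From Jul 26, 1870 to Apr 8, 1873 is 987 days.
987 mod 7 = 0, so they are the same weekday.
(Jul 26, 1870 is a Tuesday; Apr 8, 1873 is a Tuesday.)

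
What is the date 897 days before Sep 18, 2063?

−365 (one year) → Sep 18, 2062 (532 left).
−365 (one year) → Sep 18, 2061 (167 left).
−18 → Aug 31, 2061 (end of Aug, 31 days; 149 left).
−31 → Jul 31, 2061 (end of Jul, 31 days; 118 left).
−31 → Jun 30, 2061 (end of Jun, 30 days; 87 left).
−30 → May 31, 2061 (end of May, 31 days; 57 left).
−31 → Apr 30, 2061 (end of Apr, 30 days; 26 left).
−26 → Apr 4, 2061.

April 4, 2061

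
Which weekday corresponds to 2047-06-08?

Saturday

Doomsday rule: the anchor day for the 2000s is Tuesday. For year 47: 47÷12 = 3 r 11, and 11÷4 = 2, so 3+11+2 = 16.
Tuesday + 16 ≡ Thursday — that's 2047's doomsday.
In June the doomsday date is Jun 6.
Jun 8 is 2 days after Jun 6; 2 mod 7 = 2, so Thursday + 2 = Saturday.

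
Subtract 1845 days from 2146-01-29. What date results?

−365 (one year) → Jan 29, 2145 (1480 left).
−366 (one year; includes Feb 29, 2144) → Jan 29, 2144 (1114 left).
−365 (one year) → Jan 29, 2143 (749 left).
−365 (one year) → Jan 29, 2142 (384 left).
−29 → Dec 31, 2141 (end of Dec, 31 days; 355 left).
−31 → Nov 30, 2141 (end of Nov, 30 days; 324 left).
−30 → Oct 31, 2141 (end of Oct, 31 days; 294 left).
−31 → Sep 30, 2141 (end of Sep, 30 days; 263 left).
−30 → Aug 31, 2141 (end of Aug, 31 days; 233 left).
−31 → Jul 31, 2141 (end of Jul, 31 days; 202 left).
−31 → Jun 30, 2141 (end of Jun, 30 days; 171 left).
−30 → May 31, 2141 (end of May, 31 days; 141 left).
−31 → Apr 30, 2141 (end of Apr, 30 days; 110 left).
−30 → Mar 31, 2141 (end of Mar, 31 days; 80 left).
−31 → Feb 28, 2141 (end of Feb, 28 days; 49 left).
−28 → Jan 31, 2141 (end of Jan, 31 days; 21 left).
−21 → Jan 10, 2141.

January 10, 2141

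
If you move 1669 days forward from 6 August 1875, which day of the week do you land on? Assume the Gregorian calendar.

Monday

First find the weekday of Aug 6, 1875. Doomsday rule: the anchor day for the 1800s is Friday. For year 75: 75÷12 = 6 r 3, and 3÷4 = 0, so 6+3+0 = 9.
Friday + 9 ≡ Sunday — that's 1875's doomsday.
In August the doomsday date is Aug 8.
Aug 6 is 2 days before Aug 8; 2 mod 7 = 2, so Sunday − 2 = Friday.
1669 mod 7 = 3, so 1669 days after a Friday is Friday + 3 = Monday.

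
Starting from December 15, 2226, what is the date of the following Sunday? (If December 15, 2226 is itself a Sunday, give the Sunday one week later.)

Dec 15, 2226 is a Friday.
From Friday to the next Sunday is 2 days.
Dec 15, 2226 + 2 = Dec 17, 2226.

December 17, 2226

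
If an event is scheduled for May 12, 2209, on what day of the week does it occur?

Doomsday rule: the anchor day for the 2200s is Friday. For year 09: 9÷12 = 0 r 9, and 9÷4 = 2, so 0+9+2 = 11.
Friday + 11 ≡ Tuesday — that's 2209's doomsday.
In May the doomsday date is May 9.
May 12 is 3 days after May 9; 3 mod 7 = 3, so Tuesday + 3 = Friday.

Friday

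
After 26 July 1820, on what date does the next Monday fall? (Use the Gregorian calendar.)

July 31, 1820

Jul 26, 1820 is a Wednesday.
From Wednesday to the next Monday is 5 days.
Jul 26, 1820 + 5 = Jul 31, 1820.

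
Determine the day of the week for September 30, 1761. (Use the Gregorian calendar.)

Doomsday rule: the anchor day for the 1700s is Sunday. For year 61: 61÷12 = 5 r 1, and 1÷4 = 0, so 5+1+0 = 6.
Sunday + 6 ≡ Saturday — that's 1761's doomsday.
In September the doomsday date is Sep 5.
Sep 30 is 25 days after Sep 5; 25 mod 7 = 4, so Saturday + 4 = Wednesday.

Wednesday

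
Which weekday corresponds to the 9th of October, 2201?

Doomsday rule: the anchor day for the 2200s is Friday. For year 01: 1÷12 = 0 r 1, and 1÷4 = 0, so 0+1+0 = 1.
Friday + 1 ≡ Saturday — that's 2201's doomsday.
In October the doomsday date is Oct 10.
Oct 9 is 1 day before Oct 10; 1 mod 7 = 1, so Saturday − 1 = Friday.

Friday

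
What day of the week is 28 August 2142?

Tuesday

Doomsday rule: the anchor day for the 2100s is Sunday. For year 42: 42÷12 = 3 r 6, and 6÷4 = 1, so 3+6+1 = 10.
Sunday + 10 ≡ Wednesday — that's 2142's doomsday.
In August the doomsday date is Aug 8.
Aug 28 is 20 days after Aug 8; 20 mod 7 = 6, so Wednesday + 6 = Tuesday.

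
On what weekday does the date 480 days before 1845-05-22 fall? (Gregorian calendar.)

Sunday

May 22, 1845 is a Thursday.
480 mod 7 = 4, so 480 days before a Thursday is Thursday − 4 = Sunday.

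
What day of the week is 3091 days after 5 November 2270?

Wednesday

First find the weekday of Nov 5, 2270. Doomsday rule: the anchor day for the 2200s is Friday. For year 70: 70÷12 = 5 r 10, and 10÷4 = 2, so 5+10+2 = 17.
Friday + 17 ≡ Monday — that's 2270's doomsday.
In November the doomsday date is Nov 7.
Nov 5 is 2 days before Nov 7; 2 mod 7 = 2, so Monday − 2 = Saturday.
3091 mod 7 = 4, so 3091 days after a Saturday is Saturday + 4 = Wednesday.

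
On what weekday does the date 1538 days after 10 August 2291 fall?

Saturday

First find the weekday of Aug 10, 2291. Doomsday rule: the anchor day for the 2200s is Friday. For year 91: 91÷12 = 7 r 7, and 7÷4 = 1, so 7+7+1 = 15.
Friday + 15 ≡ Saturday — that's 2291's doomsday.
In August the doomsday date is Aug 8.
Aug 10 is 2 days after Aug 8; 2 mod 7 = 2, so Saturday + 2 = Monday.
1538 mod 7 = 5, so 1538 days after a Monday is Monday + 5 = Saturday.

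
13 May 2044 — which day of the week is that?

Friday

January 1, 2044 is a Friday.
Jan 1, 2044 → Feb 1, 2044: 31 days (January has 31).
Feb 1, 2044 → Mar 1, 2044: 29 days (February has 29).
Mar 1, 2044 → Apr 1, 2044: 31 days (March has 31).
Apr 1, 2044 → May 1, 2044: 30 days (April has 30).
May 1, 2044 → May 13, 2044: 12 days.
Total: 133 days.
133 mod 7 = 0, so Friday + 0 = Friday.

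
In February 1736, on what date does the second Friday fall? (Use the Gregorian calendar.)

February 10, 1736

February 1, 1736 is a Wednesday.
The first Friday is therefore February 3 (2 days later).
The second Friday is 3 + 1×7 = February 10.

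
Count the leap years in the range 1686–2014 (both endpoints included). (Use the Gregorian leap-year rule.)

79

Multiples of 4 in [1686,2014]: 82.
Of those, multiples of 100: 4 (not leap unless ÷400).
Multiples of 400: 1.
Leap years = 82 − 4 + 1 = 79.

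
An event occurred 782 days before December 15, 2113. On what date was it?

October 25, 2111

−365 (one year) → Dec 15, 2112 (417 left).
−366 (one year; includes Feb 29, 2112) → Dec 15, 2111 (51 left).
−15 → Nov 30, 2111 (end of Nov, 30 days; 36 left).
−30 → Oct 31, 2111 (end of Oct, 31 days; 6 left).
−6 → Oct 25, 2111.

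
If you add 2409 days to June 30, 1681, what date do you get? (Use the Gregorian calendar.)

February 3, 1688

+365 (one year) → Jun 30, 1682 (2044 left).
+365 (one year) → Jun 30, 1683 (1679 left).
+366 (one year; includes Feb 29, 1684) → Jun 30, 1684 (1313 left).
+365 (one year) → Jun 30, 1685 (948 left).
+365 (one year) → Jun 30, 1686 (583 left).
+365 (one year) → Jun 30, 1687 (218 left).
Jun has 30 days: +1 → Jul 1, 1687 (217 left).
Jul has 31 days: +31 → Aug 1, 1687 (186 left).
Aug has 31 days: +31 → Sep 1, 1687 (155 left).
Sep has 30 days: +30 → Oct 1, 1687 (125 left).
Oct has 31 days: +31 → Nov 1, 1687 (94 left).
Nov has 30 days: +30 → Dec 1, 1687 (64 left).
Dec has 31 days: +31 → Jan 1, 1688 (33 left).
Jan has 31 days: +31 → Feb 1, 1688 (2 left).
+2 → Feb 3, 1688.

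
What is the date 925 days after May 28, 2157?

+365 (one year) → May 28, 2158 (560 left).
+365 (one year) → May 28, 2159 (195 left).
May has 31 days: +4 → Jun 1, 2159 (191 left).
Jun has 30 days: +30 → Jul 1, 2159 (161 left).
Jul has 31 days: +31 → Aug 1, 2159 (130 left).
Aug has 31 days: +31 → Sep 1, 2159 (99 left).
Sep has 30 days: +30 → Oct 1, 2159 (69 left).
Oct has 31 days: +31 → Nov 1, 2159 (38 left).
Nov has 30 days: +30 → Dec 1, 2159 (8 left).
+8 → Dec 9, 2159.

December 9, 2159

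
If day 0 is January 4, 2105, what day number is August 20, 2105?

228

Jan 4, 2105 → Feb 4, 2105: 31 days (January has 31).
Feb 4, 2105 → Mar 4, 2105: 28 days (February has 28).
Mar 4, 2105 → Apr 4, 2105: 31 days (March has 31).
Apr 4, 2105 → May 4, 2105: 30 days (April has 30).
May 4, 2105 → Jun 4, 2105: 31 days (May has 31).
Jun 4, 2105 → Jul 4, 2105: 30 days (June has 30).
Jul 4, 2105 → Aug 4, 2105: 31 days (July has 31).
Aug 4, 2105 → Aug 20, 2105: 16 days.
Total: 228 days.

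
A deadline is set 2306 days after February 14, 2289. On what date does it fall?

June 9, 2295

+365 (one year) → Feb 14, 2290 (1941 left).
+365 (one year) → Feb 14, 2291 (1576 left).
+365 (one year) → Feb 14, 2292 (1211 left).
+366 (one year; includes Feb 29, 2292) → Feb 14, 2293 (845 left).
+365 (one year) → Feb 14, 2294 (480 left).
+365 (one year) → Feb 14, 2295 (115 left).
Feb has 28 days: +15 → Mar 1, 2295 (100 left).
Mar has 31 days: +31 → Apr 1, 2295 (69 left).
Apr has 30 days: +30 → May 1, 2295 (39 left).
May has 31 days: +31 → Jun 1, 2295 (8 left).
+8 → Jun 9, 2295.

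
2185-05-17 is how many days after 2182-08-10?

Aug 10, 2182 → Aug 10, 2183: 365 days.
Aug 10, 2183 → Aug 10, 2184: 366 days (Feb 29, 2184 is in that span).
Aug 10, 2184 → Sep 10, 2184: 31 days (August has 31).
Sep 10, 2184 → Oct 10, 2184: 30 days (September has 30).
Oct 10, 2184 → Nov 10, 2184: 31 days (October has 31).
Nov 10, 2184 → Dec 10, 2184: 30 days (November has 30).
Dec 10, 2184 → Jan 10, 2185: 31 days (December has 31).
Jan 10, 2185 → Feb 10, 2185: 31 days (January has 31).
Feb 10, 2185 → Mar 10, 2185: 28 days (February has 28).
Mar 10, 2185 → Apr 10, 2185: 31 days (March has 31).
Apr 10, 2185 → May 10, 2185: 30 days (April has 30).
May 10, 2185 → May 17, 2185: 7 days.
Total: 1011 days.

1011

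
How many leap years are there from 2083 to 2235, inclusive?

36

Multiples of 4 in [2083,2235]: 38.
Of those, multiples of 100: 2 (not leap unless ÷400).
Multiples of 400: 0.
Leap years = 38 − 2 + 0 = 36.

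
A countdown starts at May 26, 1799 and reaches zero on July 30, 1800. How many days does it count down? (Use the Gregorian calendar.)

430

May 26, 1799 → May 26, 1800: 365 days.
May 26, 1800 → Jun 26, 1800: 31 days (May has 31).
Jun 26, 1800 → Jul 26, 1800: 30 days (June has 30).
Jul 26, 1800 → Jul 30, 1800: 4 days.
Total: 430 days.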